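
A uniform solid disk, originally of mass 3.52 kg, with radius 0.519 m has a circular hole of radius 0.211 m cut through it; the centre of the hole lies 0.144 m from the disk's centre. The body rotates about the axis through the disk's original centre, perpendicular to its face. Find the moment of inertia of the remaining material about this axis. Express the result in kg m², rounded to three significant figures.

Unpierced body about its centre: I₀ = (1/2)MR² = (1/2)(3.52)(0.519)² = 0.47408 kg m².
The removed disk has mass m = M·(r/R)² = (3.52)(0.211/0.519)² = 0.5818 kg (same uniform areal density).
Its moment of inertia about the rotation axis (parallel-axis theorem): I_hole = (1/2)mr² + md² = (1/2)(0.5818)(0.211)² + (0.5818)(0.144)² = 0.025015 kg m².
Treating the hole as negative mass, I = I₀ − I_hole = 0.47408 − 0.025015 = 0.44906 kg m².

0.449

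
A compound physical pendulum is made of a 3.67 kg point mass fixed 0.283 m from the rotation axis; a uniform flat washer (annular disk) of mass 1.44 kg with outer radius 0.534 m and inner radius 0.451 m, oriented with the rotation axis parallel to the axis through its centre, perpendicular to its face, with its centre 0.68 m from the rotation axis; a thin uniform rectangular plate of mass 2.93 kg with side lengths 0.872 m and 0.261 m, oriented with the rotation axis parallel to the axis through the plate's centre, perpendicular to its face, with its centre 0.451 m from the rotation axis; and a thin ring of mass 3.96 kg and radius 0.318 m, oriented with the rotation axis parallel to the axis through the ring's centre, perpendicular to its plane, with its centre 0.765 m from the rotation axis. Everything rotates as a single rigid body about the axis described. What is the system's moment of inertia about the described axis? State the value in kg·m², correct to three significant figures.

Point mass: I_cm = 0; centre at d = 0.283 m, so the parallel axis theorem gives I = 0 + (3.67)(0.283)² = 0.29393 kg·m².
Annular disk: I_cm = (1/2)M(R²+r²) = (1/2)(1.44)[(0.534)² + (0.451)²] = 0.35176 kg·m²; centre at d = 0.68 m, so the parallel axis theorem gives I = 0.35176 + (1.44)(0.68)² = 1.0176 kg·m².
Rectangular plate: I_cm = (1/12)M(a²+b²) = (1/12)(2.93)[(0.872)² + (0.261)²] = 0.20229 kg·m²; centre at d = 0.451 m, so the parallel axis theorem gives I = 0.20229 + (2.93)(0.451)² = 0.79826 kg·m².
Thin ring: I_cm = MR² = (3.96)(0.318)² = 0.40045 kg·m²; centre at d = 0.765 m, so the parallel axis theorem gives I = 0.40045 + (3.96)(0.765)² = 2.7179 kg·m².
Total I = 0.29393 + 1.0176 + 0.79826 + 2.7179 = 4.8277 kg·m².

4.83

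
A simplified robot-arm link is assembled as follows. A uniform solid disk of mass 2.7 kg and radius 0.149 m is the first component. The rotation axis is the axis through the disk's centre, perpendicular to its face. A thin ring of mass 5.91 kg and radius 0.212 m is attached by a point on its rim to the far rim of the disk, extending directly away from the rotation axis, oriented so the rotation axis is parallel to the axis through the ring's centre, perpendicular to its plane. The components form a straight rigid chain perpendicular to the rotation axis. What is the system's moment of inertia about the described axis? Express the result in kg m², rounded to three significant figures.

1.07

Solid disk: I_cm = (1/2)MR² = (1/2)(2.7)(0.149)² = 0.029971 kg m²; axis through the centre, so I = 0.029971 kg m².
Thin ring: I_cm = MR² = (5.91)(0.212)² = 0.26562 kg m²; centre at d = 0.149 + 0.212 = 0.361 m, so the parallel axis theorem gives I = 0.26562 + (5.91)(0.361)² = 1.0358 kg m².
Total I = 0.029971 + 1.0358 = 1.0658 kg m².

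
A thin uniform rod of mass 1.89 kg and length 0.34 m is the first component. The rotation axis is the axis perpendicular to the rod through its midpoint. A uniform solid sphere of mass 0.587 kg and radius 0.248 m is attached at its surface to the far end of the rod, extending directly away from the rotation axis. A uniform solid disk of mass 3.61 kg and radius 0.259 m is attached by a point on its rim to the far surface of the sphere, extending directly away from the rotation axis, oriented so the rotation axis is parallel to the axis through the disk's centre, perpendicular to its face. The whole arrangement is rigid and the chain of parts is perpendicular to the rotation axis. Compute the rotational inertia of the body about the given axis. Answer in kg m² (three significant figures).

3.35

Thin rod: I_cm = (1/12)ML² = (1/12)(1.89)(0.34)² = 0.018207 kg m²; axis through the centre, so I = 0.018207 kg m².
Solid sphere: I_cm = (2/5)MR² = (2/5)(0.587)(0.248)² = 0.014441 kg m²; centre at d = 0.17 + 0.248 = 0.418 m, so the parallel axis theorem gives I = 0.014441 + (0.587)(0.418)² = 0.117 kg m².
Solid disk: I_cm = (1/2)MR² = (1/2)(3.61)(0.259)² = 0.12108 kg m²; centre at d = 0.17 + 0.248 + 0.248 + 0.259 = 0.925 m, so the parallel axis theorem gives I = 0.12108 + (3.61)(0.925)² = 3.2099 kg m².
Total I = 0.018207 + 0.117 + 3.2099 = 3.3451 kg m².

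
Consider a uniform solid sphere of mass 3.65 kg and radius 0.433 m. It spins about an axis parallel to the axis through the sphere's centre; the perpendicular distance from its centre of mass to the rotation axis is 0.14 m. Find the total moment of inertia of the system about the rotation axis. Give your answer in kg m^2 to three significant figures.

0.345

I_cm = (2/5)MR² = (2/5)(3.65)(0.433)² = 0.27373 kg m^2; centre at d = 0.14 m, so I = I_cm + Md² gives I = 0.27373 + (3.65)(0.14)² = 0.34527 kg m^2.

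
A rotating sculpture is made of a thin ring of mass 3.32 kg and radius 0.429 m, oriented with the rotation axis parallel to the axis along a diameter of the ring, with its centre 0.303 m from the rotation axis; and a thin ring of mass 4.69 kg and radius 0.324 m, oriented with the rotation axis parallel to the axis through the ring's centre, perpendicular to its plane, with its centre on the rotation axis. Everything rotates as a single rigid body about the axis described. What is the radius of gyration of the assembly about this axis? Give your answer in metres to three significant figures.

Thin ring: I_cm = (1/2)MR² = (1/2)(3.32)(0.429)² = 0.30551 kg·m²; centre at d = 0.303 m, so the parallel axis theorem gives I = 0.30551 + (3.32)(0.303)² = 0.61031 kg·m².
Thin ring: I_cm = MR² = (4.69)(0.324)² = 0.49234 kg·m²; axis through the centre, so I = 0.49234 kg·m².
Total I = 1.1027 kg·m²; total mass M = 8.01 kg.
k = √(I/M) = √(1.1027/8.01) = 0.37102 m.

0.371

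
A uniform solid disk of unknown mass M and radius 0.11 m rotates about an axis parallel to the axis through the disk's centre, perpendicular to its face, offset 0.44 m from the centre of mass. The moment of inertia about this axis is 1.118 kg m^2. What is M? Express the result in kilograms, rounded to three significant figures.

5.60

I = I_cm + Md² = (1/2)MR² + Md² = M·[0.5·(0.11)² + (0.44)²] = M·0.19965.
So M = 1.118 / 0.19965 = 5.5998 kg.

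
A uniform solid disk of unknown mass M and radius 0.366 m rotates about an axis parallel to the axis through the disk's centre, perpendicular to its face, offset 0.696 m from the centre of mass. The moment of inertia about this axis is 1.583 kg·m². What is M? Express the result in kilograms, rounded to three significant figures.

I = I_cm + Md² = (1/2)MR² + Md² = M·[0.5·(0.366)² + (0.696)²] = M·0.55139.
So M = 1.583 / 0.55139 = 2.8709 kg.

2.87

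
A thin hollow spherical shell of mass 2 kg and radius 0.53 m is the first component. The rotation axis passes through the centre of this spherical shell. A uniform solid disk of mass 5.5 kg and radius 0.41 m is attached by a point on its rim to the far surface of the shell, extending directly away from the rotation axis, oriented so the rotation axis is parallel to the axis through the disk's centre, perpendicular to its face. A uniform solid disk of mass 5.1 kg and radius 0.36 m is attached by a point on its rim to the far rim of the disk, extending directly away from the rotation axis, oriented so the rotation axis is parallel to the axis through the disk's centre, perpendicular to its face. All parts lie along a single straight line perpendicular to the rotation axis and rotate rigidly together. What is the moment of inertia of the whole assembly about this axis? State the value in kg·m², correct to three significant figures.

Spherical shell: I_cm = (2/3)MR² = (2/3)(2)(0.53)² = 0.37453 kg·m²; axis through the centre, so I = 0.37453 kg·m².
Solid disk: I_cm = (1/2)MR² = (1/2)(5.5)(0.41)² = 0.46227 kg·m²; centre at d = 0.53 + 0.41 = 0.94 m, so I = I_cm + Md² gives I = 0.46227 + (5.5)(0.94)² = 5.3221 kg·m².
Solid disk: I_cm = (1/2)MR² = (1/2)(5.1)(0.36)² = 0.33048 kg·m²; centre at d = 0.53 + 0.41 + 0.41 + 0.36 = 1.71 m, so I = I_cm + Md² gives I = 0.33048 + (5.1)(1.71)² = 15.243 kg·m².
Total I = 0.37453 + 5.3221 + 15.243 = 20.94 kg·m².

20.9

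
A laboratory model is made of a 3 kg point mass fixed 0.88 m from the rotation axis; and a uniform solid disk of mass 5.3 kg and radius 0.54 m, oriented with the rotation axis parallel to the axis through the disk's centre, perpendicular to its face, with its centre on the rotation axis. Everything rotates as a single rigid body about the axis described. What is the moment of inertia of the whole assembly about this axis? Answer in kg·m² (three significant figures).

Point mass: I_cm = 0; centre at d = 0.88 m, so the parallel axis theorem gives I = 0 + (3)(0.88)² = 2.3232 kg·m².
Solid disk: I_cm = (1/2)MR² = (1/2)(5.3)(0.54)² = 0.77274 kg·m²; axis through the centre, so I = 0.77274 kg·m².
Total I = 2.3232 + 0.77274 = 3.0959 kg·m².

3.10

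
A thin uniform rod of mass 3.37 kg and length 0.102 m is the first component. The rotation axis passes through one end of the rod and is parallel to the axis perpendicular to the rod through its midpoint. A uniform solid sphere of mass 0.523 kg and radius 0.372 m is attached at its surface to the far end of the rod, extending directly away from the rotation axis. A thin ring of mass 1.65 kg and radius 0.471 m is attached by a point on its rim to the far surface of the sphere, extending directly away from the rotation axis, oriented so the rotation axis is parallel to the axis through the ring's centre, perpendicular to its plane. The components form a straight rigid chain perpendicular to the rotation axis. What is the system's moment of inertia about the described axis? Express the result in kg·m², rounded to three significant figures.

3.39

Thin rod: I_cm = (1/12)ML² = (1/12)(3.37)(0.102)² = 0.0029218 kg·m²; centre at d = 0.051 m, so I = I_cm + Md² gives I = 0.0029218 + (3.37)(0.051)² = 0.011687 kg·m².
Solid sphere: I_cm = (2/5)MR² = (2/5)(0.523)(0.372)² = 0.02895 kg·m²; centre at d = 0.051 + 0.051 + 0.372 = 0.474 m, so I = I_cm + Md² gives I = 0.02895 + (0.523)(0.474)² = 0.14646 kg·m².
Thin ring: I_cm = MR² = (1.65)(0.471)² = 0.36604 kg·m²; centre at d = 0.051 + 0.051 + 0.372 + 0.372 + 0.471 = 1.317 m, so I = I_cm + Md² gives I = 0.36604 + (1.65)(1.317)² = 3.2279 kg·m².
Total I = 0.011687 + 0.14646 + 3.2279 = 3.3861 kg·m².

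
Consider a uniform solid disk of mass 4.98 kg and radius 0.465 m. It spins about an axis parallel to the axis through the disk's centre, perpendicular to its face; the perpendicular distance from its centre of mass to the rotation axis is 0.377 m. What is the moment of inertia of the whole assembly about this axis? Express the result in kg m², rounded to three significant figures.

1.25

I_cm = (1/2)MR² = (1/2)(4.98)(0.465)² = 0.5384 kg m²; centre at d = 0.377 m, so the parallel axis theorem gives I = 0.5384 + (4.98)(0.377)² = 1.2462 kg m².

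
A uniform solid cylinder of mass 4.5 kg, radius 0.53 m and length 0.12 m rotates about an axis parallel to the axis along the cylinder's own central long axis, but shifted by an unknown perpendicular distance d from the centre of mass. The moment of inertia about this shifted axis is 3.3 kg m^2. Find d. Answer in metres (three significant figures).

About the centre-of-mass axis, I_cm = (1/2)MR² = (1/2)(4.5)(0.53)² = 0.63203 kg m^2.
Parallel axis theorem: I = I_cm + Md², so Md² = 3.3 − 0.63203 = 2.668 kg m^2.
d = √(2.668 / 4.5) = 0.76999 m.

0.770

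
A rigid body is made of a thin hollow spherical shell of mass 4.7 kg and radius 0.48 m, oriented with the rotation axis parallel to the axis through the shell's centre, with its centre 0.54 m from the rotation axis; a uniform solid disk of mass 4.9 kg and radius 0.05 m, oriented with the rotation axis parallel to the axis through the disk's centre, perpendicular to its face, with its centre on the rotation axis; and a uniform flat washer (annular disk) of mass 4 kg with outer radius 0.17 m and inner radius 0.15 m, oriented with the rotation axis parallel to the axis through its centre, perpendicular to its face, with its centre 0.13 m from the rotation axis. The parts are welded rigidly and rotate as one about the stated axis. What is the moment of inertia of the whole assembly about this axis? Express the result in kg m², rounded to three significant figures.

2.27

Spherical shell: I_cm = (2/3)MR² = (2/3)(4.7)(0.48)² = 0.72192 kg m²; centre at d = 0.54 m, so the parallel axis theorem gives I = 0.72192 + (4.7)(0.54)² = 2.0924 kg m².
Solid disk: I_cm = (1/2)MR² = (1/2)(4.9)(0.05)² = 0.006125 kg m²; axis through the centre, so I = 0.006125 kg m².
Annular disk: I_cm = (1/2)M(R²+r²) = (1/2)(4)[(0.17)² + (0.15)²] = 0.1028 kg m²; centre at d = 0.13 m, so the parallel axis theorem gives I = 0.1028 + (4)(0.13)² = 0.1704 kg m².
Total I = 2.0924 + 0.006125 + 0.1704 = 2.269 kg m².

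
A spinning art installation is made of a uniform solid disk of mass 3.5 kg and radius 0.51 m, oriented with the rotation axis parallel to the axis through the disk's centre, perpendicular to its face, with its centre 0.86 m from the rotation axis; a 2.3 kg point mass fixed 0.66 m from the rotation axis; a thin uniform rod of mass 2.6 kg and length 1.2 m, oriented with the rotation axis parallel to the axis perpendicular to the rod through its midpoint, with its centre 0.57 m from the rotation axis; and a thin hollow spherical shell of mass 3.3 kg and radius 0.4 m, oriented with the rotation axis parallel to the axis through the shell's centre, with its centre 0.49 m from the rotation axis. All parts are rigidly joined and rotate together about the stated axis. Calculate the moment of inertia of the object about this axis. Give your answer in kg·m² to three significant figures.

Solid disk: I_cm = (1/2)MR² = (1/2)(3.5)(0.51)² = 0.45517 kg·m²; centre at d = 0.86 m, so I = I_cm + Md² gives I = 0.45517 + (3.5)(0.86)² = 3.0438 kg·m².
Point mass: I_cm = 0; centre at d = 0.66 m, so I = I_cm + Md² gives I = 0 + (2.3)(0.66)² = 1.0019 kg·m².
Thin rod: I_cm = (1/12)ML² = (1/12)(2.6)(1.2)² = 0.312 kg·m²; centre at d = 0.57 m, so I = I_cm + Md² gives I = 0.312 + (2.6)(0.57)² = 1.1567 kg·m².
Spherical shell: I_cm = (2/3)MR² = (2/3)(3.3)(0.4)² = 0.352 kg·m²; centre at d = 0.49 m, so I = I_cm + Md² gives I = 0.352 + (3.3)(0.49)² = 1.1443 kg·m².
Total I = 3.0438 + 1.0019 + 1.1567 + 1.1443 = 6.3467 kg·m².

6.35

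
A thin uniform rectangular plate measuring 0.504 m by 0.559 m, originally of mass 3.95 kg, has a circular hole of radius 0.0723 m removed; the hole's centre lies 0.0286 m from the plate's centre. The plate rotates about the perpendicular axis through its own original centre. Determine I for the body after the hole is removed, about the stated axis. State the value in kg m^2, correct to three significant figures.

Unpierced body about its centre: I₀ = (1/12)M(a²+b²) = (1/12)(3.95)[(0.504)² + (0.559)²] = 0.18647 kg m^2.
The removed disk has mass m = M·πr²/(ab) = (3.95)·π(0.0723)²/(0.504·0.559) = 0.23024 kg (same uniform areal density).
Its moment of inertia about the rotation axis (parallel-axis theorem): I_hole = (1/2)mr² + md² = (1/2)(0.23024)(0.0723)² + (0.23024)(0.0286)² = 0.00079009 kg m^2.
Treating the hole as negative mass, I = I₀ − I_hole = 0.18647 − 0.00079009 = 0.18568 kg m^2.

0.186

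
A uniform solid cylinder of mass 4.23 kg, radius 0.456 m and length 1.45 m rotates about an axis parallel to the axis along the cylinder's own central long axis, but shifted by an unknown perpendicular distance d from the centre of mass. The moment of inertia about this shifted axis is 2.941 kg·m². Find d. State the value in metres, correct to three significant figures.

0.769

About the centre-of-mass axis, I_cm = (1/2)MR² = (1/2)(4.23)(0.456)² = 0.43978 kg·m².
Parallel axis theorem: I = I_cm + Md², so Md² = 2.941 − 0.43978 = 2.5012 kg·m².
d = √(2.5012 / 4.23) = 0.76896 m.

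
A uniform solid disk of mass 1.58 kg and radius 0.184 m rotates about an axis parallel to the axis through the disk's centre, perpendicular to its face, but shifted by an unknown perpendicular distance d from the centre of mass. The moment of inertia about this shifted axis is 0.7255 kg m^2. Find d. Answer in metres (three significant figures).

0.665

About the centre-of-mass axis, I_cm = (1/2)MR² = (1/2)(1.58)(0.184)² = 0.026746 kg m^2.
Parallel axis theorem: I = I_cm + Md², so Md² = 0.7255 − 0.026746 = 0.69875 kg m^2.
d = √(0.69875 / 1.58) = 0.66502 m.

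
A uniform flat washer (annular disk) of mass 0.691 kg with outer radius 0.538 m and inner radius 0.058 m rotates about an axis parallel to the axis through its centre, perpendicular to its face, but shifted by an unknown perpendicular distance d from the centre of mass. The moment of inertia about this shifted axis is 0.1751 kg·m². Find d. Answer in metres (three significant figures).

0.327

About the centre-of-mass axis, I_cm = (1/2)M(R²+r²) = (1/2)(0.691)[(0.538)² + (0.058)²] = 0.10117 kg·m².
Parallel axis theorem: I = I_cm + Md², so Md² = 0.1751 − 0.10117 = 0.073935 kg·m².
d = √(0.073935 / 0.691) = 0.3271 m.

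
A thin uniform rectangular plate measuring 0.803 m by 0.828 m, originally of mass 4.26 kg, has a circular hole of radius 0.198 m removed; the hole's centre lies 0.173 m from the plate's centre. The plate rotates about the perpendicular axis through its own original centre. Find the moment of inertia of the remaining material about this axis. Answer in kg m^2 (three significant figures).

0.433

Unpierced body about its centre: I₀ = (1/12)M(a²+b²) = (1/12)(4.26)[(0.803)² + (0.828)²] = 0.47229 kg m^2.
The removed disk has mass m = M·πr²/(ab) = (4.26)·π(0.198)²/(0.803·0.828) = 0.78912 kg (same uniform areal density).
Its moment of inertia about the rotation axis (parallel-axis theorem): I_hole = (1/2)mr² + md² = (1/2)(0.78912)(0.198)² + (0.78912)(0.173)² = 0.039086 kg m^2.
Treating the hole as negative mass, I = I₀ − I_hole = 0.47229 − 0.039086 = 0.4332 kg m^2.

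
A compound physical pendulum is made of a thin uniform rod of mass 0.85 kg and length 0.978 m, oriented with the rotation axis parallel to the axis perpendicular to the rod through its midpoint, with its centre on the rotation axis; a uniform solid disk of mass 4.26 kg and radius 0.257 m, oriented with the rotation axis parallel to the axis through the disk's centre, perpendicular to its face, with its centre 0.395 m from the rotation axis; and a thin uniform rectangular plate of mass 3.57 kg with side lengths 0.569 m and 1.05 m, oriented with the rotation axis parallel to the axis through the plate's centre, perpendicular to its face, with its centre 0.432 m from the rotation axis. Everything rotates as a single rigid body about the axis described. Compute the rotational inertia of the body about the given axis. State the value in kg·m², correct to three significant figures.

Thin rod: I_cm = (1/12)ML² = (1/12)(0.85)(0.978)² = 0.067751 kg·m²; axis through the centre, so I = 0.067751 kg·m².
Solid disk: I_cm = (1/2)MR² = (1/2)(4.26)(0.257)² = 0.14068 kg·m²; centre at d = 0.395 m, so the parallel axis theorem gives I = 0.14068 + (4.26)(0.395)² = 0.80535 kg·m².
Rectangular plate: I_cm = (1/12)M(a²+b²) = (1/12)(3.57)[(0.569)² + (1.05)²] = 0.42431 kg·m²; centre at d = 0.432 m, so the parallel axis theorem gives I = 0.42431 + (3.57)(0.432)² = 1.0906 kg·m².
Total I = 0.067751 + 0.80535 + 1.0906 = 1.9637 kg·m².

1.96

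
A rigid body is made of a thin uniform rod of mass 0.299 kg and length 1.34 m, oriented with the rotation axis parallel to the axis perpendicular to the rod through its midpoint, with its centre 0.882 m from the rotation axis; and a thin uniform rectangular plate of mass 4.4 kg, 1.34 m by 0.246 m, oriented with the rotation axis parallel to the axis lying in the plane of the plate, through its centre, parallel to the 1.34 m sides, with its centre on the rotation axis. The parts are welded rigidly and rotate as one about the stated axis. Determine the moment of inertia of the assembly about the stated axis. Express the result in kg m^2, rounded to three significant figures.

Thin rod: I_cm = (1/12)ML² = (1/12)(0.299)(1.34)² = 0.04474 kg m^2; centre at d = 0.882 m, so the parallel axis theorem gives I = 0.04474 + (0.299)(0.882)² = 0.27734 kg m^2.
Rectangular plate: I_cm = (1/12)Mb² = (1/12)(4.4)(0.246)² = 0.022189 kg m^2; axis through the centre, so I = 0.022189 kg m^2.
Total I = 0.27734 + 0.022189 = 0.29953 kg m^2.

0.300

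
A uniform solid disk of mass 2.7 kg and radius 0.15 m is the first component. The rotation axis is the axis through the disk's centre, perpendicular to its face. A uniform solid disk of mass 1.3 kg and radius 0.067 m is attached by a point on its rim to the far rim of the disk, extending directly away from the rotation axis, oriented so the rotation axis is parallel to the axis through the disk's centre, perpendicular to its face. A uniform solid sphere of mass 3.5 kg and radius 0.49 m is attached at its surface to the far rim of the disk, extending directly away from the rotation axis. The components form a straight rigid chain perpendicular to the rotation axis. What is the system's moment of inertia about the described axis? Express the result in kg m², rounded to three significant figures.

2.53

Solid disk: I_cm = (1/2)MR² = (1/2)(2.7)(0.15)² = 0.030375 kg m²; axis through the centre, so I = 0.030375 kg m².
Solid disk: I_cm = (1/2)MR² = (1/2)(1.3)(0.067)² = 0.0029179 kg m²; centre at d = 0.15 + 0.067 = 0.217 m, so the parallel axis theorem gives I = 0.0029179 + (1.3)(0.217)² = 0.064134 kg m².
Solid sphere: I_cm = (2/5)MR² = (2/5)(3.5)(0.49)² = 0.33614 kg m²; centre at d = 0.15 + 0.067 + 0.067 + 0.49 = 0.774 m, so the parallel axis theorem gives I = 0.33614 + (3.5)(0.774)² = 2.4329 kg m².
Total I = 0.030375 + 0.064134 + 2.4329 = 2.5274 kg m².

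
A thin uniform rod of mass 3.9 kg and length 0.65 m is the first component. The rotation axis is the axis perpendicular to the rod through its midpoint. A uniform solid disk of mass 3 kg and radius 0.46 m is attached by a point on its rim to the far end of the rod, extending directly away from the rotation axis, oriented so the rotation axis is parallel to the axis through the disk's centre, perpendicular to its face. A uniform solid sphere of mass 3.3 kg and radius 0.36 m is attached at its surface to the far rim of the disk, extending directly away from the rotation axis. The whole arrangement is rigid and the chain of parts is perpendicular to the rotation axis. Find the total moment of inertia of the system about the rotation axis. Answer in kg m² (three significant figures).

11.0

Thin rod: I_cm = (1/12)ML² = (1/12)(3.9)(0.65)² = 0.13731 kg m²; axis through the centre, so I = 0.13731 kg m².
Solid disk: I_cm = (1/2)MR² = (1/2)(3)(0.46)² = 0.3174 kg m²; centre at d = 0.325 + 0.46 = 0.785 m, so I = I_cm + Md² gives I = 0.3174 + (3)(0.785)² = 2.1661 kg m².
Solid sphere: I_cm = (2/5)MR² = (2/5)(3.3)(0.36)² = 0.17107 kg m²; centre at d = 0.325 + 0.46 + 0.46 + 0.36 = 1.605 m, so I = I_cm + Md² gives I = 0.17107 + (3.3)(1.605)² = 8.672 kg m².
Total I = 0.13731 + 2.1661 + 8.672 = 10.975 kg m².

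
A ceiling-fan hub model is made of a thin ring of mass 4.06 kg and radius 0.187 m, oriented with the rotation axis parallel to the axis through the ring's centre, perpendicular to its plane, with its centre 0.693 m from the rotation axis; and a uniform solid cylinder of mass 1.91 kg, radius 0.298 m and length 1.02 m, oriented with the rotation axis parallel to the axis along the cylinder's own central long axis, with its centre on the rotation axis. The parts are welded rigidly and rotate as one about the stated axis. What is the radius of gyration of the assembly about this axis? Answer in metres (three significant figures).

Thin ring: I_cm = MR² = (4.06)(0.187)² = 0.14197 kg m²; centre at d = 0.693 m, so I = I_cm + Md² gives I = 0.14197 + (4.06)(0.693)² = 2.0918 kg m².
Solid cylinder: I_cm = (1/2)MR² = (1/2)(1.91)(0.298)² = 0.084808 kg m²; axis through the centre, so I = 0.084808 kg m².
Total I = 2.1766 kg m²; total mass M = 5.97 kg.
k = √(I/M) = √(2.1766/5.97) = 0.60381 m.

0.604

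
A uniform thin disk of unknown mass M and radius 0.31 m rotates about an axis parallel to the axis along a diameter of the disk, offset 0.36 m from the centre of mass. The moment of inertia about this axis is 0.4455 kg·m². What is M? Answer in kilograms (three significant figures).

I = I_cm + Md² = (1/4)MR² + Md² = M·[0.25·(0.31)² + (0.36)²] = M·0.15362.
So M = 0.4455 / 0.15362 = 2.8999 kg.

2.90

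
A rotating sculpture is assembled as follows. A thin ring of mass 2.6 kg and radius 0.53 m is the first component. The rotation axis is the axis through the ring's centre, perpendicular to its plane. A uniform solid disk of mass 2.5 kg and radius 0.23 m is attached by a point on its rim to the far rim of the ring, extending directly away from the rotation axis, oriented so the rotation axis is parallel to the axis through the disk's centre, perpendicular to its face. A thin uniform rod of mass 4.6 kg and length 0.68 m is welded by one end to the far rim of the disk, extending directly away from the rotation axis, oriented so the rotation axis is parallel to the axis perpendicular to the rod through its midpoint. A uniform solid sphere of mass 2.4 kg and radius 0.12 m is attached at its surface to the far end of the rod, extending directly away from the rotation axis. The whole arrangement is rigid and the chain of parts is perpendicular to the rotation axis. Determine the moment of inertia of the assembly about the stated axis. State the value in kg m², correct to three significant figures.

18.3

Thin ring: I_cm = MR² = (2.6)(0.53)² = 0.73034 kg m²; axis through the centre, so I = 0.73034 kg m².
Solid disk: I_cm = (1/2)MR² = (1/2)(2.5)(0.23)² = 0.066125 kg m²; centre at d = 0.53 + 0.23 = 0.76 m, so I = I_cm + Md² gives I = 0.066125 + (2.5)(0.76)² = 1.5101 kg m².
Thin rod: I_cm = (1/12)ML² = (1/12)(4.6)(0.68)² = 0.17725 kg m²; centre at d = 0.53 + 0.23 + 0.23 + 0.34 = 1.33 m, so I = I_cm + Md² gives I = 0.17725 + (4.6)(1.33)² = 8.3142 kg m².
Solid sphere: I_cm = (2/5)MR² = (2/5)(2.4)(0.12)² = 0.013824 kg m²; centre at d = 0.53 + 0.23 + 0.23 + 0.34 + 0.34 + 0.12 = 1.79 m, so I = I_cm + Md² gives I = 0.013824 + (2.4)(1.79)² = 7.7037 kg m².
Total I = 0.73034 + 1.5101 + 8.3142 + 7.7037 = 18.258 kg m².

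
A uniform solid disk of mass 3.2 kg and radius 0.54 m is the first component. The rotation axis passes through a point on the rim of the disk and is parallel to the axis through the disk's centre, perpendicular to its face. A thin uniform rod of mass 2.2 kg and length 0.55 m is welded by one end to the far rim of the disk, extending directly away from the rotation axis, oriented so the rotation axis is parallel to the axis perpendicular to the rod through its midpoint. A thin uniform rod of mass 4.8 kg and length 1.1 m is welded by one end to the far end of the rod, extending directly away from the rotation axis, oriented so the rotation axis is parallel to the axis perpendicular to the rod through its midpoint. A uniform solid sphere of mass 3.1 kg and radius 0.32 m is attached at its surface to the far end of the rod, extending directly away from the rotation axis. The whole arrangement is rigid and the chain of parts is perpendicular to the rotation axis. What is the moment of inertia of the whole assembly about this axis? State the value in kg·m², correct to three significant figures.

57.8

Solid disk: I_cm = (1/2)MR² = (1/2)(3.2)(0.54)² = 0.46656 kg·m²; centre at d = 0.54 m, so the parallel axis theorem gives I = 0.46656 + (3.2)(0.54)² = 1.3997 kg·m².
Thin rod: I_cm = (1/12)ML² = (1/12)(2.2)(0.55)² = 0.055458 kg·m²; centre at d = 0.54 + 0.54 + 0.275 = 1.355 m, so the parallel axis theorem gives I = 0.055458 + (2.2)(1.355)² = 4.0947 kg·m².
Thin rod: I_cm = (1/12)ML² = (1/12)(4.8)(1.1)² = 0.484 kg·m²; centre at d = 0.54 + 0.54 + 0.275 + 0.275 + 0.55 = 2.18 m, so the parallel axis theorem gives I = 0.484 + (4.8)(2.18)² = 23.296 kg·m².
Solid sphere: I_cm = (2/5)MR² = (2/5)(3.1)(0.32)² = 0.12698 kg·m²; centre at d = 0.54 + 0.54 + 0.275 + 0.275 + 0.55 + 0.55 + 0.32 = 3.05 m, so the parallel axis theorem gives I = 0.12698 + (3.1)(3.05)² = 28.965 kg·m².
Total I = 1.3997 + 4.0947 + 23.296 + 28.965 = 57.755 kg·m².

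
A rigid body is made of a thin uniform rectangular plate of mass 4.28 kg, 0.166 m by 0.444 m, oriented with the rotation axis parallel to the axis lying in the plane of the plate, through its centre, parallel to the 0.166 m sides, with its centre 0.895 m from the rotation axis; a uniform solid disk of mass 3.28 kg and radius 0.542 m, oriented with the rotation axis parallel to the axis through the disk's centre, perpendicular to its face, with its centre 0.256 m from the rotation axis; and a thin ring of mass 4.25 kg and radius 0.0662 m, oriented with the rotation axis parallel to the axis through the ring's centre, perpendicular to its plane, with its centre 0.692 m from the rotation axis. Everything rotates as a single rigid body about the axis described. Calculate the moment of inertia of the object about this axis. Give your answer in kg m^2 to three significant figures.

6.25

Rectangular plate: I_cm = (1/12)Mb² = (1/12)(4.28)(0.444)² = 0.070312 kg m^2; centre at d = 0.895 m, so the parallel axis theorem gives I = 0.070312 + (4.28)(0.895)² = 3.4987 kg m^2.
Solid disk: I_cm = (1/2)MR² = (1/2)(3.28)(0.542)² = 0.48177 kg m^2; centre at d = 0.256 m, so the parallel axis theorem gives I = 0.48177 + (3.28)(0.256)² = 0.69673 kg m^2.
Thin ring: I_cm = MR² = (4.25)(0.0662)² = 0.018625 kg m^2; centre at d = 0.692 m, so the parallel axis theorem gives I = 0.018625 + (4.25)(0.692)² = 2.0538 kg m^2.
Total I = 3.4987 + 0.69673 + 2.0538 = 6.2492 kg m^2.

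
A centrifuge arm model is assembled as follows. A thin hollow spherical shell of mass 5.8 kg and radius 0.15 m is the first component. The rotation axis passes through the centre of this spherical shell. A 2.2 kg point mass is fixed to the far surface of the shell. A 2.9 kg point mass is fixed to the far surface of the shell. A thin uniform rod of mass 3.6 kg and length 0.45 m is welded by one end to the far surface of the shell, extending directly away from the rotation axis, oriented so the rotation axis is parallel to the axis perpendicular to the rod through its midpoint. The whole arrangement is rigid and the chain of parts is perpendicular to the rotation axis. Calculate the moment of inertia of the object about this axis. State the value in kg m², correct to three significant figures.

0.769

Spherical shell: I_cm = (2/3)MR² = (2/3)(5.8)(0.15)² = 0.087 kg m²; axis through the centre, so I = 0.087 kg m².
Point mass: I_cm = 0; centre at d = 0.15 m, so the parallel axis theorem gives I = 0 + (2.2)(0.15)² = 0.0495 kg m².
Point mass: I_cm = 0; centre at d = 0.15 m, so the parallel axis theorem gives I = 0 + (2.9)(0.15)² = 0.06525 kg m².
Thin rod: I_cm = (1/12)ML² = (1/12)(3.6)(0.45)² = 0.06075 kg m²; centre at d = 0.15 + 0.225 = 0.375 m, so the parallel axis theorem gives I = 0.06075 + (3.6)(0.375)² = 0.567 kg m².
Total I = 0.087 + 0.0495 + 0.06525 + 0.567 = 0.76875 kg m².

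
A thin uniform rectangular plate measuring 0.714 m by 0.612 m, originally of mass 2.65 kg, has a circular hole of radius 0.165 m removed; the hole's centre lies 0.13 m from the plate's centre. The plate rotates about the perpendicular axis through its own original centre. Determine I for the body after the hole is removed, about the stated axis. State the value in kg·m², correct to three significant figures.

0.179

Unpierced body about its centre: I₀ = (1/12)M(a²+b²) = (1/12)(2.65)[(0.714)² + (0.612)²] = 0.19529 kg·m².
The removed disk has mass m = M·πr²/(ab) = (2.65)·π(0.165)²/(0.714·0.612) = 0.5187 kg (same uniform areal density).
Its moment of inertia about the rotation axis (parallel-axis theorem): I_hole = (1/2)mr² + md² = (1/2)(0.5187)(0.165)² + (0.5187)(0.13)² = 0.015827 kg·m².
Treating the hole as negative mass, I = I₀ − I_hole = 0.19529 − 0.015827 = 0.17946 kg·m².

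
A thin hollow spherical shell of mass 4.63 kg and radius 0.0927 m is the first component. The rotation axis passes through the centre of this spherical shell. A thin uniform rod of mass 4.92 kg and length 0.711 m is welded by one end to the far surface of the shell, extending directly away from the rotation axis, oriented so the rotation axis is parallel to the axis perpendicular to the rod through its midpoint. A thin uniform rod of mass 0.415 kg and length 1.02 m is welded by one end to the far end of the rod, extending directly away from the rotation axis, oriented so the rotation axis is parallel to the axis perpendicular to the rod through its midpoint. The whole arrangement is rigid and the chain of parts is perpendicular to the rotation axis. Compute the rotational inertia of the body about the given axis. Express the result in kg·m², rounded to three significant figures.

1.97

Spherical shell: I_cm = (2/3)MR² = (2/3)(4.63)(0.0927)² = 0.026525 kg·m²; axis through the centre, so I = 0.026525 kg·m².
Thin rod: I_cm = (1/12)ML² = (1/12)(4.92)(0.711)² = 0.20726 kg·m²; centre at d = 0.0927 + 0.3555 = 0.4482 m, so the parallel axis theorem gives I = 0.20726 + (4.92)(0.4482)² = 1.1956 kg·m².
Thin rod: I_cm = (1/12)ML² = (1/12)(0.415)(1.02)² = 0.03598 kg·m²; centre at d = 0.0927 + 0.3555 + 0.3555 + 0.51 = 1.3137 m, so the parallel axis theorem gives I = 0.03598 + (0.415)(1.3137)² = 0.75219 kg·m².
Total I = 0.026525 + 1.1956 + 0.75219 = 1.9743 kg·m².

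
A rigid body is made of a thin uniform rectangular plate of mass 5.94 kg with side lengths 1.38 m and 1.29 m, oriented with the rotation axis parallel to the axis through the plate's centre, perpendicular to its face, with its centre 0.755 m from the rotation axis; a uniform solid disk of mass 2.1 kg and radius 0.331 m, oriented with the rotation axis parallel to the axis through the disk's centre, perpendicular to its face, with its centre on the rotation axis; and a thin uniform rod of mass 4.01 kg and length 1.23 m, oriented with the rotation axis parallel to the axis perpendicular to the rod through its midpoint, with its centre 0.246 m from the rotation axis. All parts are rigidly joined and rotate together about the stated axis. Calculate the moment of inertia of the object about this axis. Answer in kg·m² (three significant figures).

Rectangular plate: I_cm = (1/12)M(a²+b²) = (1/12)(5.94)[(1.38)² + (1.29)²] = 1.7664 kg·m²; centre at d = 0.755 m, so I = I_cm + Md² gives I = 1.7664 + (5.94)(0.755)² = 5.1524 kg·m².
Solid disk: I_cm = (1/2)MR² = (1/2)(2.1)(0.331)² = 0.11504 kg·m²; axis through the centre, so I = 0.11504 kg·m².
Thin rod: I_cm = (1/12)ML² = (1/12)(4.01)(1.23)² = 0.50556 kg·m²; centre at d = 0.246 m, so I = I_cm + Md² gives I = 0.50556 + (4.01)(0.246)² = 0.74823 kg·m².
Total I = 5.1524 + 0.11504 + 0.74823 = 6.0156 kg·m².

6.02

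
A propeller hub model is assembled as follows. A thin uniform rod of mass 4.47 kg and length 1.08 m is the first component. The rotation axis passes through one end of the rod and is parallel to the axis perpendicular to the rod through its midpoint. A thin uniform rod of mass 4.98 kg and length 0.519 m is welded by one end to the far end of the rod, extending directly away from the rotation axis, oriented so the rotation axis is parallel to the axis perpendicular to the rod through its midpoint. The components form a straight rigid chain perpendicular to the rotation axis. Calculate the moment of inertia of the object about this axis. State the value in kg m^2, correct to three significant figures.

10.8

Thin rod: I_cm = (1/12)ML² = (1/12)(4.47)(1.08)² = 0.43448 kg m^2; centre at d = 0.54 m, so the parallel axis theorem gives I = 0.43448 + (4.47)(0.54)² = 1.7379 kg m^2.
Thin rod: I_cm = (1/12)ML² = (1/12)(4.98)(0.519)² = 0.11178 kg m^2; centre at d = 0.54 + 0.54 + 0.2595 = 1.3395 m, so the parallel axis theorem gives I = 0.11178 + (4.98)(1.3395)² = 9.0472 kg m^2.
Total I = 1.7379 + 9.0472 = 10.785 kg m^2.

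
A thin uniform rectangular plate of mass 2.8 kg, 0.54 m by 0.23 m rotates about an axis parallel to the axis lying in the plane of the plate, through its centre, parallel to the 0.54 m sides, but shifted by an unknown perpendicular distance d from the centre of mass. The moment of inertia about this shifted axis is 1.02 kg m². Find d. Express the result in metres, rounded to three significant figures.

About the centre-of-mass axis, I_cm = (1/12)Mb² = (1/12)(2.8)(0.23)² = 0.012343 kg m².
Parallel axis theorem: I = I_cm + Md², so Md² = 1.02 − 0.012343 = 1.0077 kg m².
d = √(1.0077 / 2.8) = 0.5999 m.

0.600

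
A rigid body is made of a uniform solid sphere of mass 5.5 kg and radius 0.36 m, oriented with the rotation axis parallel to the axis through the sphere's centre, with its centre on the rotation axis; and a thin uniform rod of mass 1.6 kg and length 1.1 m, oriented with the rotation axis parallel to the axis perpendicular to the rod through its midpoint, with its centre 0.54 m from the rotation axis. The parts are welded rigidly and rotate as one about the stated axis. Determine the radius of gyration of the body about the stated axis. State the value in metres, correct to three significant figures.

Solid sphere: I_cm = (2/5)MR² = (2/5)(5.5)(0.36)² = 0.28512 kg·m²; axis through the centre, so I = 0.28512 kg·m².
Thin rod: I_cm = (1/12)ML² = (1/12)(1.6)(1.1)² = 0.16133 kg·m²; centre at d = 0.54 m, so I = I_cm + Md² gives I = 0.16133 + (1.6)(0.54)² = 0.62789 kg·m².
Total I = 0.91301 kg·m²; total mass M = 7.1 kg.
k = √(I/M) = √(0.91301/7.1) = 0.3586 m.

0.359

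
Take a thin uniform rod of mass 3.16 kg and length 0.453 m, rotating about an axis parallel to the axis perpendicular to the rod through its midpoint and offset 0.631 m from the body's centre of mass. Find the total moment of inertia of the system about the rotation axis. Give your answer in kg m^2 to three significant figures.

1.31

I_cm = (1/12)ML² = (1/12)(3.16)(0.453)² = 0.054038 kg m^2; centre at d = 0.631 m, so I = I_cm + Md² gives I = 0.054038 + (3.16)(0.631)² = 1.3122 kg m^2.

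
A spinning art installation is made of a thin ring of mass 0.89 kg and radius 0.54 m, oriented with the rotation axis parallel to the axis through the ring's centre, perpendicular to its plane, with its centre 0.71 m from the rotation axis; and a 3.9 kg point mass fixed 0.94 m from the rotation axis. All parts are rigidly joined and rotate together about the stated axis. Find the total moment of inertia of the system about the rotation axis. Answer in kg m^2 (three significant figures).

Thin ring: I_cm = MR² = (0.89)(0.54)² = 0.25952 kg m^2; centre at d = 0.71 m, so I = I_cm + Md² gives I = 0.25952 + (0.89)(0.71)² = 0.70817 kg m^2.
Point mass: I_cm = 0; centre at d = 0.94 m, so I = I_cm + Md² gives I = 0 + (3.9)(0.94)² = 3.446 kg m^2.
Total I = 0.70817 + 3.446 = 4.1542 kg m^2.

4.15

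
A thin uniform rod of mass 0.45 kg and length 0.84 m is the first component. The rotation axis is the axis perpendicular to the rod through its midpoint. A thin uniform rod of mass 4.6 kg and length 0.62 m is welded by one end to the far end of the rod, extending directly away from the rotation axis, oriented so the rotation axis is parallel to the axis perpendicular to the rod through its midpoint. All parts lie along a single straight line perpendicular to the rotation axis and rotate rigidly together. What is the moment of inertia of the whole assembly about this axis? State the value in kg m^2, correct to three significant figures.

2.63

Thin rod: I_cm = (1/12)ML² = (1/12)(0.45)(0.84)² = 0.02646 kg m^2; axis through the centre, so I = 0.02646 kg m^2.
Thin rod: I_cm = (1/12)ML² = (1/12)(4.6)(0.62)² = 0.14735 kg m^2; centre at d = 0.42 + 0.31 = 0.73 m, so I = I_cm + Md² gives I = 0.14735 + (4.6)(0.73)² = 2.5987 kg m^2.
Total I = 0.02646 + 2.5987 = 2.6252 kg m^2.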